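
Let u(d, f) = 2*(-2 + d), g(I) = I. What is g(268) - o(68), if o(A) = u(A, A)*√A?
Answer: 268 - 264*√17 ≈ -820.50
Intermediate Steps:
u(d, f) = -4 + 2*d
o(A) = √A*(-4 + 2*A) (o(A) = (-4 + 2*A)*√A = √A*(-4 + 2*A))
g(268) - o(68) = 268 - 2*√68*(-2 + 68) = 268 - 2*2*√17*66 = 268 - 264*√17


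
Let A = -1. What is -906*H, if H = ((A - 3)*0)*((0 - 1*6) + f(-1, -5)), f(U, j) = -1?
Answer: 0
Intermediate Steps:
H = 0 (H = ((-1 - 3)*0)*((0 - 1*6) - 1) = (-4*0)*((0 - 6) - 1) = 0*(-6 - 1) = 0*(-7) = 0)
-906*H = -906*0 = 0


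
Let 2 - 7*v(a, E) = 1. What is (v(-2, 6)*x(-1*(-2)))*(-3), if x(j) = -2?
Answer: 6/7 ≈ 0.85714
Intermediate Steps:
v(a, E) = 1/7 (v(a, E) = 2/7 - 1/7*1 = 2/7 - 1/7 = 1/7)
(v(-2, 6)*x(-1*(-2)))*(-3) = ((1/7)*(-2))*(-3) = -2/7*(-3) = 6/7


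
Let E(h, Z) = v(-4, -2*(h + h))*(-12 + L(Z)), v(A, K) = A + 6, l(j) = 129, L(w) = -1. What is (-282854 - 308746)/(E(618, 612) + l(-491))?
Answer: -591600/103 ≈ -5743.7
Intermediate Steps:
v(A, K) = 6 + A
E(h, Z) = -26 (E(h, Z) = (6 - 4)*(-12 - 1) = 2*(-13) = -26)
(-282854 - 308746)/(E(618, 612) + l(-491)) = (-282854 - 308746)/(-26 + 129) = -591600/103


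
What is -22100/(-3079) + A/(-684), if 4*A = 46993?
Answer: -84225847/8424144 ≈ -9.9982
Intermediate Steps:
A = 46993/4 (A = (1/4)*46993 = 46993/4 ≈ 11748.)
-22100/(-3079) + A/(-684) = -22100/(-3079) + (46993/4)/(-684) = -22100*(-1/3079) + (46993/4)*(-1/684) = 22100/3079 - 46993/2736 = -84225847/8424144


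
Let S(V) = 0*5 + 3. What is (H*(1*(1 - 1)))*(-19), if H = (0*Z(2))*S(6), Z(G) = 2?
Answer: 0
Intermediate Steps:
S(V) = 3 (S(V) = 0 + 3 = 3)
H = 0 (H = (0*2)*3 = 0*3 = 0)
(H*(1*(1 - 1)))*(-19) = (0*(1*(1 - 1)))*(-19) = (0*(1*0))*(-19) = (0*0)*(-19) = 0*(-19) = 0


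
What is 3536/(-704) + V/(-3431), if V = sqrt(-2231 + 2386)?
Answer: -221/44 - sqrt(155)/3431 ≈ -5.0264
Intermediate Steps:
V = sqrt(155) ≈ 12.450
3536/(-704) + V/(-3431) = 3536/(-704) + sqrt(155)/(-3431) = 3536*(-1/704) + sqrt(155)*(-1/3431) = -221/44 - sqrt(155)/3431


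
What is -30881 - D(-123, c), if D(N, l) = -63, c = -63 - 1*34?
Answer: -30818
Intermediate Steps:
c = -97 (c = -63 - 34 = -97)
-30881 - D(-123, c) = -30881 - 1*(-63) = -30881 + 63 = -30818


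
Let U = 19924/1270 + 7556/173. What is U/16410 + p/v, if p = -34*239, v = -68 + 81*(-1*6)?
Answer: 3663130023136/249676796175 ≈ 14.671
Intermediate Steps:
v = -554 (v = -68 + 81*(-6) = -68 - 486 = -554)
p = -8126
U = 6521486/109855 (U = 19924*(1/1270) + 7556*(1/173) = 9962/635 + 7556/173 = 6521486/109855 ≈ 59.365)
U/16410 + p/v = (6521486/109855)/16410 - 8126/(-554) = (6521486/109855)*(1/16410) - 8126*(-1/554) = 3260743/901360275 + 4063/277 = 3663130023136/249676796175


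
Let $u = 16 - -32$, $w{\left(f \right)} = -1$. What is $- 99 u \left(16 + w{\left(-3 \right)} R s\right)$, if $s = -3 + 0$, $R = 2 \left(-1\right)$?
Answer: $-47520$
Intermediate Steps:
$R = -2$
$s = -3$
$u = 48$ ($u = 16 + 32 = 48$)
$- 99 u \left(16 + w{\left(-3 \right)} R s\right) = \left(-99\right) 48 \left(16 + \left(-1\right) \left(-2\right) \left(-3\right)\right) = - 4752 \left(16 + 2 \left(-3\right)\right) = - 4752 \left(16 - 6\right) = \left(-4752\right) 10 = -47520$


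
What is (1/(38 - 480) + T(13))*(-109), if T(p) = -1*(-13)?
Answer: -626205/442 ≈ -1416.8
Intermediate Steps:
T(p) = 13
(1/(38 - 480) + T(13))*(-109) = (1/(38 - 480) + 13)*(-109) = (1/(-442) + 13)*(-109) = (-1/442 + 13)*(-109) = (5745/442)*(-109) = -626205/442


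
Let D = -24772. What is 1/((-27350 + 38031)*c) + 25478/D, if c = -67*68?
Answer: -28177878745/27397064068 ≈ -1.0285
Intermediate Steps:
c = -4556
1/((-27350 + 38031)*c) + 25478/D = 1/((-27350 + 38031)*(-4556)) + 25478/(-24772) = -1/4556/10681 + 25478*(-1/24772) = (1/10681)*(-1/4556) - 12739/12386 = -1/48662636 - 12739/12386 = -28177878745/27397064068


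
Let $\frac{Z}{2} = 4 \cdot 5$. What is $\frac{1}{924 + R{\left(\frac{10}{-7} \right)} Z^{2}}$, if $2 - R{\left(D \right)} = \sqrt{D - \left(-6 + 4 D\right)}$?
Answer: $- \frac{7217}{16317092} - \frac{600 \sqrt{14}}{4079273} \approx -0.00099264$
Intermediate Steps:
$Z = 40$ ($Z = 2 \cdot 4 \cdot 5 = 2 \cdot 20 = 40$)
$R{\left(D \right)} = 2 - \sqrt{6 - 3 D}$ ($R{\left(D \right)} = 2 - \sqrt{D - \left(-6 + 4 D\right)} = 2 - \sqrt{6 - 3 D}$)
$\frac{1}{924 + R{\left(\frac{10}{-7} \right)} Z^{2}} = \frac{1}{924 + \left(2 - \sqrt{6 - 3 \frac{10}{-7}}\right) 40^{2}} = \frac{1}{924 + \left(2 - \sqrt{6 - 3 \cdot 10 \left(- \frac{1}{7}\right)}\right) 1600} = \frac{1}{924 + \left(2 - \sqrt{6 - - \frac{30}{7}}\right) 1600} = \frac{1}{924 + \left(2 - \sqrt{6 + \frac{30}{7}}\right) 1600} = \frac{1}{924 + \left(2 - \sqrt{\frac{72}{7}}\right) 1600} = \frac{1}{924 + \left(2 - \frac{6 \sqrt{14}}{7}\right) 1600} = \frac{1}{924 + \left(3200 - \frac{9600 \sqrt{14}}{7}\right)} = \frac{1}{4124 - \frac{9600 \sqrt{14}}{7}}$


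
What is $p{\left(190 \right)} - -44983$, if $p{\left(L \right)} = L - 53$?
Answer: $45120$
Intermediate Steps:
$p{\left(L \right)} = -53 + L$ ($p{\left(L \right)} = L - 53 = -53 + L$)
$p{\left(190 \right)} - -44983 = \left(-53 + 190\right) - -44983 = 137 + 44983 = 45120$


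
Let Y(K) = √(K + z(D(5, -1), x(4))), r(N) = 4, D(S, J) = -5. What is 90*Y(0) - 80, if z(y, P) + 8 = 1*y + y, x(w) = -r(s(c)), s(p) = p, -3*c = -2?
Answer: -80 + 270*I*√2 ≈ -80.0 + 381.84*I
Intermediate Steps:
c = ⅔ (c = -⅓*(-2) = ⅔ ≈ 0.66667)
x(w) = -4 (x(w) = -1*4 = -4)
z(y, P) = -8 + 2*y (z(y, P) = -8 + (1*y + y) = -8 + (y + y) = -8 + 2*y)
Y(K) = √(-18 + K) (Y(K) = √(K + (-8 + 2*(-5))) = √(K + (-8 - 10)) = √(K - 18) = √(-18 + K))
90*Y(0) - 80 = 90*√(-18 + 0) - 80 = 90*√(-18) - 80 = 90*(3*I*√2) - 80 = 270*I*√2 - 80 = -80 + 270*I*√2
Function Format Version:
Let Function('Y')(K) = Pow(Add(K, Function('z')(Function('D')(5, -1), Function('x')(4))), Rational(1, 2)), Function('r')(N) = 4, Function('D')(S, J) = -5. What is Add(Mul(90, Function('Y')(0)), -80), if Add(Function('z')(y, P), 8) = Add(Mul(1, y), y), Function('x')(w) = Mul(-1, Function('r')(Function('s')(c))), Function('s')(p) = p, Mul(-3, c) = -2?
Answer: Add(-80, Mul(270, I, Pow(2, Rational(1, 2)))) ≈ Add(-80.000, Mul(381.84, I))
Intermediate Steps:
c = Rational(2, 3) (c = Mul(Rational(-1, 3), -2) = Rational(2, 3) ≈ 0.66667)
Function('x')(w) = -4 (Function('x')(w) = Mul(-1, 4) = -4)
Function('z')(y, P) = Add(-8, Mul(2, y)) (Function('z')(y, P) = Add(-8, Add(Mul(1, y), y)) = Add(-8, Add(y, y)) = Add(-8, Mul(2, y)))
Function('Y')(K) = Pow(Add(-18, K), Rational(1, 2)) (Function('Y')(K) = Pow(Add(K, Add(-8, Mul(2, -5))), Rational(1, 2)) = Pow(Add(K, Add(-8, -10)), Rational(1, 2)) = Pow(Add(K, -18), Rational(1, 2)) = Pow(Add(-18, K), Rational(1, 2)))
Add(Mul(90, Function('Y')(0)), -80) = Add(Mul(90, Pow(Add(-18, 0), Rational(1, 2))), -80) = Add(Mul(90, Pow(-18, Rational(1, 2))), -80) = Add(Mul(90, Mul(3, I, Pow(2, Rational(1, 2)))), -80) = Add(Mul(270, I, Pow(2, Rational(1, 2))), -80) = Add(-80, Mul(270, I, Pow(2, Rational(1, 2))))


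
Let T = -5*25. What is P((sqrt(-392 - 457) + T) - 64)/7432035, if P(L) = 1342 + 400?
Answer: 134/571695 ≈ 0.00023439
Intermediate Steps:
T = -125
P(L) = 1742
P((sqrt(-392 - 457) + T) - 64)/7432035 = 1742/7432035 = 1742*(1/7432035) = 134/571695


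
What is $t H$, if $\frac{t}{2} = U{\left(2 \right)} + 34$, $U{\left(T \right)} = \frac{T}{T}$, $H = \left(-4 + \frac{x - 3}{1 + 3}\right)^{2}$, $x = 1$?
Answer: $\frac{2835}{2} \approx 1417.5$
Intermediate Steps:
$H = \frac{81}{4}$ ($H = \left(-4 + \frac{1 - 3}{1 + 3}\right)^{2} = \left(-4 - \frac{2}{4}\right)^{2} = \left(-4 - \frac{1}{2}\right)^{2} = \left(- \frac{9}{2}\right)^{2} = \frac{81}{4} \approx 20.25$)
$U{\left(T \right)} = 1$
$t = 70$ ($t = 2 \left(1 + 34\right) = 2 \cdot 35 = 70$)
$t H = 70 \cdot \frac{81}{4} = \frac{2835}{2}$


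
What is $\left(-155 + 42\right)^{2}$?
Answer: $12769$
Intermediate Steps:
$\left(-155 + 42\right)^{2} = \left(-113\right)^{2} = 12769$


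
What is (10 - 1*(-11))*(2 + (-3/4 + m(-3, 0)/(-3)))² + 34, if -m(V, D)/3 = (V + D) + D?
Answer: 1573/16 ≈ 98.313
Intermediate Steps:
m(V, D) = -6*D - 3*V (m(V, D) = -3*((V + D) + D) = -3*((D + V) + D) = -3*(V + 2*D) = -6*D - 3*V)
(10 - 1*(-11))*(2 + (-3/4 + m(-3, 0)/(-3)))² + 34 = (10 - 1*(-11))*(2 + (-3/4 + (-6*0 - 3*(-3))/(-3)))² + 34 = (10 + 11)*(2 + (-3*¼ + (0 + 9)*(-⅓)))² + 34 = 21*(2 + (-¾ + 9*(-⅓)))² + 34 = 21*(2 + (-¾ - 3))² + 34 = 21*(2 - 15/4)² + 34 = 21*(-7/4)² + 34 = 21*(49/16) + 34 = 1029/16 + 34 = 1573/16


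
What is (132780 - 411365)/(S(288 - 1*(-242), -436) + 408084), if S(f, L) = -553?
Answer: -278585/407531 ≈ -0.68359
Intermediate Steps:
(132780 - 411365)/(S(288 - 1*(-242), -436) + 408084) = (132780 - 411365)/(-553 + 408084) = -278585/407531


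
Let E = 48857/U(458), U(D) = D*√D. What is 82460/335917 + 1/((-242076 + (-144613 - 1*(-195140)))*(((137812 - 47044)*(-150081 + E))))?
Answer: 129268469556889668145868239470891/526600491003415460382166198819898 + 11188253*√458/18811807357296551006903474328 ≈ 0.24548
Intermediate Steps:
U(D) = D^(3/2)
E = 48857*√458/209764 (E = 48857/(458^(3/2)) = 48857/((458*√458)) = 48857*(√458/209764) = 48857*√458/209764 ≈ 4.9846)
82460/335917 + 1/((-242076 + (-144613 - 1*(-195140)))*(((137812 - 47044)*(-150081 + E)))) = 82460/335917 + 1/((-242076 + (-144613 - 1*(-195140)))*(((137812 - 47044)*(-150081 + 48857*√458/209764)))) = 82460*(1/335917) + 1/((-242076 + (-144613 + 195140))*((90768*(-150081 + 48857*√458/209764)))) = 82460/335917 + 1/((-242076 + 50527)*(-13622552208 + 1108663044*√458/52441)) = 82460/335917 + 1/((-191549)*(-13622552208 + 1108663044*√458/52441)) = 82460/335917 - 1/(191549*(-13622552208 + 1108663044*√458/52441))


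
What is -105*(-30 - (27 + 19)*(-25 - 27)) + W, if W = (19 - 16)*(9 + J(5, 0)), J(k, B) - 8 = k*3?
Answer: -247914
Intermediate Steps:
J(k, B) = 8 + 3*k (J(k, B) = 8 + k*3 = 8 + 3*k)
W = 96 (W = (19 - 16)*(9 + (8 + 3*5)) = 3*(9 + (8 + 15)) = 3*(9 + 23) = 3*32 = 96)
-105*(-30 - (27 + 19)*(-25 - 27)) + W = -105*(-30 - (27 + 19)*(-25 - 27)) + 96 = -105*(-30 - 46*(-52)) + 96 = -105*(-30 - 1*(-2392)) + 96 = -105*(-30 + 2392) + 96 = -105*2362 + 96 = -248010 + 96 = -247914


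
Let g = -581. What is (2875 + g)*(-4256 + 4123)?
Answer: -305102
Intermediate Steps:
(2875 + g)*(-4256 + 4123) = (2875 - 581)*(-4256 + 4123) = 2294*(-133) = -305102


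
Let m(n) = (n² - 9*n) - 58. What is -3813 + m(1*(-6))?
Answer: -3781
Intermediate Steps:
m(n) = -58 + n² - 9*n
-3813 + m(1*(-6)) = -3813 + (-58 + (1*(-6))² - 9*(-6)) = -3813 + (-58 + (-6)² - 9*(-6)) = -3813 + (-58 + 36 + 54) = -3813 + 32 = -3781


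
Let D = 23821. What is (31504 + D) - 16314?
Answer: 39011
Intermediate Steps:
(31504 + D) - 16314 = (31504 + 23821) - 16314 = 55325 - 16314 = 39011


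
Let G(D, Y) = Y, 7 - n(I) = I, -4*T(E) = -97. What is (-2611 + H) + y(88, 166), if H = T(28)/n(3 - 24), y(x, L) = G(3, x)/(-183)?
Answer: -53507161/20496 ≈ -2610.6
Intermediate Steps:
T(E) = 97/4 (T(E) = -1/4*(-97) = 97/4)
n(I) = 7 - I
y(x, L) = -x/183 (y(x, L) = x/(-183) = x*(-1/183) = -x/183)
H = 97/112 (H = 97/(4*(7 - (3 - 24))) = 97/(4*(7 - 1*(-21))) = 97/(4*(7 + 21)) = (97/4)/28 = (97/4)*(1/28) = 97/112 ≈ 0.86607)
(-2611 + H) + y(88, 166) = (-2611 + 97/112) - 1/183*88 = -292335/112 - 88/183 = -53507161/20496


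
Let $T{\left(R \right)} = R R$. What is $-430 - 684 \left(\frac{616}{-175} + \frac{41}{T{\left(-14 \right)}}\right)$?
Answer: $\frac{2247383}{1225} \approx 1834.6$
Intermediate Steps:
$T{\left(R \right)} = R^{2}$
$-430 - 684 \left(\frac{616}{-175} + \frac{41}{T{\left(-14 \right)}}\right) = -430 - 684 \left(\frac{616}{-175} + \frac{41}{\left(-14\right)^{2}}\right) = -430 - 684 \left(616 \left(- \frac{1}{175}\right) + \frac{41}{196}\right) = -430 - 684 \left(- \frac{88}{25} + 41 \cdot \frac{1}{196}\right) = -430 - 684 \left(- \frac{88}{25} + \frac{41}{196}\right) = -430 - - \frac{2774133}{1225} = -430 + \frac{2774133}{1225} = \frac{2247383}{1225}$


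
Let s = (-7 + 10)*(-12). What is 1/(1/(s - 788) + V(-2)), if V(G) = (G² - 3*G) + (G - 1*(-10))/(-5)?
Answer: 4120/34603 ≈ 0.11906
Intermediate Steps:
s = -36 (s = 3*(-12) = -36)
V(G) = -2 + G² - 16*G/5 (V(G) = (G² - 3*G) + (G + 10)*(-⅕) = (G² - 3*G) + (10 + G)*(-⅕) = (G² - 3*G) + (-2 - G/5) = -2 + G² - 16*G/5)
1/(1/(s - 788) + V(-2)) = 1/(1/(-36 - 788) + (-2 + (-2)² - 16/5*(-2))) = 1/(1/(-824) + (-2 + 4 + 32/5)) = 1/(-1/824 + 42/5) = 1/(34603/4120) = 4120/34603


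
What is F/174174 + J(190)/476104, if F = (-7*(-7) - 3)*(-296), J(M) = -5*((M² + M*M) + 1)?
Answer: -34680158467/41462469048 ≈ -0.83642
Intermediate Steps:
J(M) = -5 - 10*M² (J(M) = -5*((M² + M²) + 1) = -5*(2*M² + 1) = -5*(1 + 2*M²) = -5 - 10*M²)
F = -13616 (F = (49 - 3)*(-296) = 46*(-296) = -13616)
F/174174 + J(190)/476104 = -13616/174174 + (-5 - 10*190²)/476104 = -13616*1/174174 + (-5 - 10*36100)*(1/476104) = -6808/87087 + (-5 - 361000)*(1/476104) = -6808/87087 - 361005*1/476104 = -6808/87087 - 361005/476104 = -34680158467/41462469048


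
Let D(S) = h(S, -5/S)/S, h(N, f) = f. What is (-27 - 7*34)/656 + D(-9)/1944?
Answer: -5216405/12912048 ≈ -0.40400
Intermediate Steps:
D(S) = -5/S² (D(S) = (-5/S)/S = -5/S²)
(-27 - 7*34)/656 + D(-9)/1944 = (-27 - 7*34)/656 - 5/(-9)²/1944 = (-27 - 238)*(1/656) - 5*1/81*(1/1944) = -265*1/656 - 5/81*1/1944 = -265/656 - 5/157464 = -5216405/12912048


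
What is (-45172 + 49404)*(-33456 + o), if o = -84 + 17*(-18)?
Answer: -143236272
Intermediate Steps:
o = -390 (o = -84 - 306 = -390)
(-45172 + 49404)*(-33456 + o) = (-45172 + 49404)*(-33456 - 390) = 4232*(-33846) = -143236272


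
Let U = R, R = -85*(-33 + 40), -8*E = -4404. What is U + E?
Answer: -89/2 ≈ -44.500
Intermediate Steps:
E = 1101/2 (E = -⅛*(-4404) = 1101/2 ≈ 550.50)
R = -595 (R = -85*7 = -595)
U = -595
U + E = -595 + 1101/2 = -89/2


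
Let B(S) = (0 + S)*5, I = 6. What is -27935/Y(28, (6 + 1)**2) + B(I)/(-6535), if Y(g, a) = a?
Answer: -36511339/64043 ≈ -570.11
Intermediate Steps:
B(S) = 5*S (B(S) = S*5 = 5*S)
-27935/Y(28, (6 + 1)**2) + B(I)/(-6535) = -27935/(6 + 1)**2 + (5*6)/(-6535) = -27935/(7**2) + 30*(-1/6535) = -27935/49 - 6/1307 = -36511339/64043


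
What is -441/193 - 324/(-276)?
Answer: -4932/4439 ≈ -1.1111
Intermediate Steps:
-441/193 - 324/(-276) = -441*1/193 - 324*(-1/276) = -441/193 + 27/23 = -4932/4439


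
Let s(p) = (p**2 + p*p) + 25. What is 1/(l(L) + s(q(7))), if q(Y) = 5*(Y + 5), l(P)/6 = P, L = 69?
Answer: 1/7639 ≈ 0.00013091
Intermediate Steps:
l(P) = 6*P
q(Y) = 25 + 5*Y (q(Y) = 5*(5 + Y) = 25 + 5*Y)
s(p) = 25 + 2*p**2 (s(p) = (p**2 + p**2) + 25 = 2*p**2 + 25 = 25 + 2*p**2)
1/(l(L) + s(q(7))) = 1/(6*69 + (25 + 2*(25 + 5*7)**2)) = 1/(414 + (25 + 2*(25 + 35)**2)) = 1/(414 + (25 + 2*60**2)) = 1/(414 + (25 + 2*3600)) = 1/(414 + (25 + 7200)) = 1/(414 + 7225) = 1/7639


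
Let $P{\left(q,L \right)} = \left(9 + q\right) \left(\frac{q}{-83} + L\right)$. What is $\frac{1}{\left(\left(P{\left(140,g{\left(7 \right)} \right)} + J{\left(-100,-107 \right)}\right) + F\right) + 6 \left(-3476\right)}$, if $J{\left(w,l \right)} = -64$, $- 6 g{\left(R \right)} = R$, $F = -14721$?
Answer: $- \frac{498}{17960947} \approx -2.7727 \cdot 10^{-5}$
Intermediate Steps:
$g{\left(R \right)} = - \frac{R}{6}$
$P{\left(q,L \right)} = \left(9 + q\right) \left(L - \frac{q}{83}\right)$ ($P{\left(q,L \right)} = \left(9 + q\right) \left(q \left(- \frac{1}{83}\right) + L\right) = \left(9 + q\right) \left(- \frac{q}{83} + L\right) = \left(9 + q\right) \left(L - \frac{q}{83}\right)$)
$\frac{1}{\left(\left(P{\left(140,g{\left(7 \right)} \right)} + J{\left(-100,-107 \right)}\right) + F\right) + 6 \left(-3476\right)} = \frac{1}{\left(\left(\left(9 \left(\left(- \frac{1}{6}\right) 7\right) - \frac{1260}{83} - \frac{140^{2}}{83} + \left(- \frac{1}{6}\right) 7 \cdot 140\right) - 64\right) - 14721\right) + 6 \left(-3476\right)} = \frac{1}{\left(\left(\left(9 \left(- \frac{7}{6}\right) - \frac{1260}{83} - \frac{19600}{83} - \frac{490}{3}\right) - 64\right) - 14721\right) - 20856} = \frac{1}{\left(\left(\left(- \frac{21}{2} - \frac{1260}{83} - \frac{19600}{83} - \frac{490}{3}\right) - 64\right) - 14721\right) - 20856} = \frac{1}{\left(\left(- \frac{211729}{498} - 64\right) - 14721\right) - 20856} = \frac{1}{\left(- \frac{243601}{498} - 14721\right) - 20856} = \frac{1}{- \frac{7574659}{498} - 20856} = \frac{1}{- \frac{17960947}{498}} = - \frac{498}{17960947}$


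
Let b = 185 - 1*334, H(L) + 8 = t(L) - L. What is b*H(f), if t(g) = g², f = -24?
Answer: -88208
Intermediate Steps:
H(L) = -8 + L² - L (H(L) = -8 + (L² - L) = -8 + L² - L)
b = -149 (b = 185 - 334 = -149)
b*H(f) = -149*(-8 + (-24)² - 1*(-24)) = -149*(-8 + 576 + 24) = -149*592 = -88208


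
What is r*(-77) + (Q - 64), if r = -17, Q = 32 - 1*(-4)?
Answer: 1281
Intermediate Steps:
Q = 36 (Q = 32 + 4 = 36)
r*(-77) + (Q - 64) = -17*(-77) + (36 - 64) = 1309 - 28 = 1281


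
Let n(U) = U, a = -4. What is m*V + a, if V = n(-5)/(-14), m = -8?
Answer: -48/7 ≈ -6.8571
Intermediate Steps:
V = 5/14 (V = -5/(-14) = -5*(-1/14) = 5/14 ≈ 0.35714)
m*V + a = -8*5/14 - 4 = -20/7 - 4 = -48/7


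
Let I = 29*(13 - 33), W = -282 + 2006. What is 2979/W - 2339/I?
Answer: 360016/62495 ≈ 5.7607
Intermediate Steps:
W = 1724
I = -580 (I = 29*(-20) = -580)
2979/W - 2339/I = 2979/1724 - 2339/(-580) = 2979*(1/1724) - 2339*(-1/580) = 2979/1724 + 2339/580 = 360016/62495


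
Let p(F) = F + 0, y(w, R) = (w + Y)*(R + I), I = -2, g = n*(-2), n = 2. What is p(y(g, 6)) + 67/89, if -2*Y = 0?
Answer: -1357/89 ≈ -15.247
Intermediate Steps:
Y = 0 (Y = -½*0 = 0)
g = -4 (g = 2*(-2) = -4)
y(w, R) = w*(-2 + R) (y(w, R) = (w + 0)*(R - 2) = w*(-2 + R))
p(F) = F
p(y(g, 6)) + 67/89 = -4*(-2 + 6) + 67/89 = -4*4 + (1/89)*67 = -16 + 67/89 = -1357/89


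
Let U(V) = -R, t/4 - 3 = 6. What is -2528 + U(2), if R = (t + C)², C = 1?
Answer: -3897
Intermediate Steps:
t = 36 (t = 12 + 4*6 = 12 + 24 = 36)
R = 1369 (R = (36 + 1)² = 37² = 1369)
U(V) = -1369 (U(V) = -1*1369 = -1369)
-2528 + U(2) = -2528 - 1369 = -3897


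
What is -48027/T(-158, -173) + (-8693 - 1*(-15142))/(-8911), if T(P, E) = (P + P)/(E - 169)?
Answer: -73183649029/1407938 ≈ -51979.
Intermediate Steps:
T(P, E) = 2*P/(-169 + E) (T(P, E) = (2*P)/(-169 + E) = 2*P/(-169 + E))
-48027/T(-158, -173) + (-8693 - 1*(-15142))/(-8911) = -48027/(2*(-158)/(-169 - 173)) + (-8693 - 1*(-15142))/(-8911) = -48027/(2*(-158)/(-342)) + (-8693 + 15142)*(-1/8911) = -48027/(2*(-158)*(-1/342)) + 6449*(-1/8911) = -48027/158/171 - 6449/8911 = -48027*171/158 - 6449/8911 = -8212617/158 - 6449/8911 = -73183649029/1407938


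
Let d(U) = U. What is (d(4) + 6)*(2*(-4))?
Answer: -80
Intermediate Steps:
(d(4) + 6)*(2*(-4)) = (4 + 6)*(2*(-4)) = 10*(-8) = -80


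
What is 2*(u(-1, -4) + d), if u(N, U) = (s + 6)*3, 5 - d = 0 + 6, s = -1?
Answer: 28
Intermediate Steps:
d = -1 (d = 5 - (0 + 6) = 5 - 1*6 = 5 - 6 = -1)
u(N, U) = 15 (u(N, U) = (-1 + 6)*3 = 5*3 = 15)
2*(u(-1, -4) + d) = 2*(15 - 1) = 2*14 = 28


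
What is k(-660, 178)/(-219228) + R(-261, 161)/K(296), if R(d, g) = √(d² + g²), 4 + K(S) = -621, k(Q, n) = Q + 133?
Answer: 527/219228 - √94042/625 ≈ -0.48826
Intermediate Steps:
k(Q, n) = 133 + Q
K(S) = -625 (K(S) = -4 - 621 = -625)
k(-660, 178)/(-219228) + R(-261, 161)/K(296) = (133 - 660)/(-219228) + √((-261)² + 161²)/(-625) = -527*(-1/219228) + √(68121 + 25921)*(-1/625) = 527/219228 + √94042*(-1/625) = 527/219228 - √94042/625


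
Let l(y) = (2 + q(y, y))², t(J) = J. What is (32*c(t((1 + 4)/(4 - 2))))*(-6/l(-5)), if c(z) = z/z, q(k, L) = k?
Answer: -64/3 ≈ -21.333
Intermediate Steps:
c(z) = 1
l(y) = (2 + y)²
(32*c(t((1 + 4)/(4 - 2))))*(-6/l(-5)) = (32*1)*(-6/(2 - 5)²) = 32*(-6/((-3)²)) = 32*(-6/9) = 32*(-6*⅑) = 32*(-⅔) = -64/3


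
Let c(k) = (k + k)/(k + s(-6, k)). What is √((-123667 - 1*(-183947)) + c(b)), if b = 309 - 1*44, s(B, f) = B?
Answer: 5*√161751198/259 ≈ 245.52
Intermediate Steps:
b = 265 (b = 309 - 44 = 265)
c(k) = 2*k/(-6 + k) (c(k) = (k + k)/(k - 6) = (2*k)/(-6 + k) = 2*k/(-6 + k))
√((-123667 - 1*(-183947)) + c(b)) = √((-123667 - 1*(-183947)) + 2*265/(-6 + 265)) = √((-123667 + 183947) + 2*265/259) = √(60280 + 2*265*(1/259)) = √(60280 + 530/259) = √(15613050/259) = 5*√161751198/259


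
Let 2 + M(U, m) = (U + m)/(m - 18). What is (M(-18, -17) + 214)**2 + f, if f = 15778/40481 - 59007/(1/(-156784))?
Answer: 53500839592285/5783 ≈ 9.2514e+9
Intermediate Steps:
M(U, m) = -2 + (U + m)/(-18 + m) (M(U, m) = -2 + (U + m)/(m - 18) = -2 + (U + m)/(-18 + m))
f = 53500577223358/5783 (f = 15778*(1/40481) - 59007/(-1/156784) = 2254/5783 - 59007*(-156784) = 2254/5783 + 9251353488 = 53500577223358/5783 ≈ 9.2514e+9)
(M(-18, -17) + 214)**2 + f = ((36 - 18 - 1*(-17))/(-18 - 17) + 214)**2 + 53500577223358/5783 = ((36 - 18 + 17)/(-35) + 214)**2 + 53500577223358/5783 = (-1/35*35 + 214)**2 + 53500577223358/5783 = (-1 + 214)**2 + 53500577223358/5783 = 213**2 + 53500577223358/5783 = 45369 + 53500577223358/5783 = 53500839592285/5783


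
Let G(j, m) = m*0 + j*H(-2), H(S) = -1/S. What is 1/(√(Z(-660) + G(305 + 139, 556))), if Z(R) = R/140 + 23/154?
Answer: √5156690/33485 ≈ 0.067816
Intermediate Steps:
Z(R) = 23/154 + R/140 (Z(R) = R*(1/140) + 23*(1/154) = R/140 + 23/154 = 23/154 + R/140)
G(j, m) = j/2 (G(j, m) = m*0 + j*(-1/(-2)) = 0 + j*(-1*(-½)) = 0 + j*(½) = 0 + j/2 = j/2)
1/(√(Z(-660) + G(305 + 139, 556))) = 1/(√((23/154 + (1/140)*(-660)) + (305 + 139)/2)) = 1/(√((23/154 - 33/7) + (½)*444)) = 1/(√(-703/154 + 222)) = 1/(√(33485/154)) = 1/(√5156690/154) = √5156690/33485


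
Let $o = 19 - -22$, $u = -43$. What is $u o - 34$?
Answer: $-1797$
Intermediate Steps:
$o = 41$ ($o = 19 + 22 = 41$)
$u o - 34 = \left(-43\right) 41 - 34 = -1763 - 34 = -1797$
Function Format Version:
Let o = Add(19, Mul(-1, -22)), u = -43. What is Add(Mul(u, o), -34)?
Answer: -1797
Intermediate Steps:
o = 41 (o = Add(19, 22) = 41)
Add(Mul(u, o), -34) = Add(Mul(-43, 41), -34) = Add(-1763, -34) = -1797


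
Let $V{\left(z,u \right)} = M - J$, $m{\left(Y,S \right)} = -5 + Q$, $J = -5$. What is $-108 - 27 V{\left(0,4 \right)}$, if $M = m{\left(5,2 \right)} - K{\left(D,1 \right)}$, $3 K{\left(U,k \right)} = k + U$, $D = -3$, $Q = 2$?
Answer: $-180$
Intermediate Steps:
$K{\left(U,k \right)} = \frac{U}{3} + \frac{k}{3}$ ($K{\left(U,k \right)} = \frac{k + U}{3} = \frac{U + k}{3} = \frac{U}{3} + \frac{k}{3}$)
$m{\left(Y,S \right)} = -3$ ($m{\left(Y,S \right)} = -5 + 2 = -3$)
$M = - \frac{7}{3}$ ($M = -3 - \left(\frac{1}{3} \left(-3\right) + \frac{1}{3} \cdot 1\right) = -3 - \left(-1 + \frac{1}{3}\right) = -3 - - \frac{2}{3} = -3 + \frac{2}{3} = - \frac{7}{3} \approx -2.3333$)
$V{\left(z,u \right)} = \frac{8}{3}$ ($V{\left(z,u \right)} = - \frac{7}{3} - -5 = - \frac{7}{3} + 5 = \frac{8}{3}$)
$-108 - 27 V{\left(0,4 \right)} = -108 - 72 = -180$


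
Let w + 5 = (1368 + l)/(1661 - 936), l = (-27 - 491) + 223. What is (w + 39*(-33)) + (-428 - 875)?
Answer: -64838/25 ≈ -2593.5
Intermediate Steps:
l = -295 (l = -518 + 223 = -295)
w = -88/25 (w = -5 + (1368 - 295)/(1661 - 936) = -5 + 1073/725 = -5 + 1073*(1/725) = -5 + 37/25 = -88/25 ≈ -3.5200)
(w + 39*(-33)) + (-428 - 875) = (-88/25 + 39*(-33)) + (-428 - 875) = (-88/25 - 1287) - 1303 = -32263/25 - 1303 = -64838/25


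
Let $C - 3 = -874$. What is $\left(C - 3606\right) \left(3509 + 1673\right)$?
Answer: $-23199814$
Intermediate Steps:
$C = -871$ ($C = 3 - 874 = -871$)
$\left(C - 3606\right) \left(3509 + 1673\right) = \left(-871 - 3606\right) \left(3509 + 1673\right) = \left(-4477\right) 5182 = -23199814$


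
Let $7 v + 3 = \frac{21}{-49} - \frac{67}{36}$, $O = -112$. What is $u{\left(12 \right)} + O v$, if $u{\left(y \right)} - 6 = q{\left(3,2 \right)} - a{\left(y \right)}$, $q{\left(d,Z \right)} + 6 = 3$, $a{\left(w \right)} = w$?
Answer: $\frac{4765}{63} \approx 75.635$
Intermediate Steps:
$q{\left(d,Z \right)} = -3$ ($q{\left(d,Z \right)} = -6 + 3 = -3$)
$u{\left(y \right)} = 3 - y$ ($u{\left(y \right)} = 6 - \left(3 + y\right) = 3 - y$)
$v = - \frac{1333}{1764}$ ($v = - \frac{3}{7} + \frac{\frac{21}{-49} - \frac{67}{36}}{7} = - \frac{3}{7} + \frac{21 \left(- \frac{1}{49}\right) - \frac{67}{36}}{7} = - \frac{3}{7} + \frac{- \frac{3}{7} - \frac{67}{36}}{7} = - \frac{3}{7} + \frac{1}{7} \left(- \frac{577}{252}\right) = - \frac{3}{7} - \frac{577}{1764} = - \frac{1333}{1764} \approx -0.75567$)
$u{\left(12 \right)} + O v = \left(3 - 12\right) - - \frac{5332}{63} = \left(3 - 12\right) + \frac{5332}{63} = -9 + \frac{5332}{63} = \frac{4765}{63}$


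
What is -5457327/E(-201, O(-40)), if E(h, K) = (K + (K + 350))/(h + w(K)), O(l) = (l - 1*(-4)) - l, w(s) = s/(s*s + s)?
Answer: 2739578154/895 ≈ 3.0610e+6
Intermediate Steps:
w(s) = s/(s + s²) (w(s) = s/(s² + s) = s/(s + s²))
O(l) = 4 (O(l) = (l + 4) - l = (4 + l) - l = 4)
E(h, K) = (350 + 2*K)/(h + 1/(1 + K)) (E(h, K) = (K + (K + 350))/(h + 1/(1 + K)) = (K + (350 + K))/(h + 1/(1 + K)) = (350 + 2*K)/(h + 1/(1 + K)))
-5457327/E(-201, O(-40)) = -5457327*(1 - 201*(1 + 4))/(2*(1 + 4)*(175 + 4)) = -5457327/(2*5*179/(1 - 201*5)) = -5457327/(2*5*179/(1 - 1005)) = -5457327/(2*5*179/(-1004)) = -5457327/(2*(-1/1004)*5*179) = -5457327/(-895/502) = -5457327*(-502/895) = 2739578154/895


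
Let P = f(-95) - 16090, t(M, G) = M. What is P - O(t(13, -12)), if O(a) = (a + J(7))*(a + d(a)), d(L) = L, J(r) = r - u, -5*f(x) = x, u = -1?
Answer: -16617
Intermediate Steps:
f(x) = -x/5
J(r) = 1 + r (J(r) = r - 1*(-1) = r + 1 = 1 + r)
O(a) = 2*a*(8 + a) (O(a) = (a + (1 + 7))*(a + a) = (a + 8)*(2*a) = (8 + a)*(2*a) = 2*a*(8 + a))
P = -16071 (P = -⅕*(-95) - 16090 = 19 - 16090 = -16071)
P - O(t(13, -12)) = -16071 - 2*13*(8 + 13) = -16071 - 2*13*21 = -16071 - 1*546 = -16071 - 546 = -16617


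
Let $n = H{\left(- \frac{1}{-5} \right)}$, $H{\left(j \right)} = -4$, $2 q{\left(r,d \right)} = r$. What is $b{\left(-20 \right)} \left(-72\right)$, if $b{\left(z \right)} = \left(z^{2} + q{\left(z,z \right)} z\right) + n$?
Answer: $-42912$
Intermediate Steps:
$q{\left(r,d \right)} = \frac{r}{2}$
$n = -4$
$b{\left(z \right)} = -4 + \frac{3 z^{2}}{2}$ ($b{\left(z \right)} = \left(z^{2} + \frac{z}{2} z\right) - 4 = \left(z^{2} + \frac{z^{2}}{2}\right) - 4 = \frac{3 z^{2}}{2} - 4 = -4 + \frac{3 z^{2}}{2}$)
$b{\left(-20 \right)} \left(-72\right) = \left(-4 + \frac{3 \left(-20\right)^{2}}{2}\right) \left(-72\right) = \left(-4 + \frac{3}{2} \cdot 400\right) \left(-72\right) = \left(-4 + 600\right) \left(-72\right) = 596 \left(-72\right) = -42912$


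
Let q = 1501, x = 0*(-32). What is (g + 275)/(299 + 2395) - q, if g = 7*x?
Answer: -4043419/2694 ≈ -1500.9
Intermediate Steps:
x = 0
g = 0 (g = 7*0 = 0)
(g + 275)/(299 + 2395) - q = (0 + 275)/(299 + 2395) - 1*1501 = 275/2694 - 1501 = -4043419/2694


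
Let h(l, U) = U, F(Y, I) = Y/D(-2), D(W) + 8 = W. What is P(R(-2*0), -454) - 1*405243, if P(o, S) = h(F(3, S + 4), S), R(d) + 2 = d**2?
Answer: -405697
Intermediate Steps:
D(W) = -8 + W
F(Y, I) = -Y/10 (F(Y, I) = Y/(-8 - 2) = Y/(-10) = Y*(-1/10) = -Y/10)
R(d) = -2 + d**2
P(o, S) = S
P(R(-2*0), -454) - 1*405243 = -454 - 1*405243 = -454 - 405243 = -405697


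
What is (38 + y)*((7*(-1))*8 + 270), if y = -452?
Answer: -88596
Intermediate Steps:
(38 + y)*((7*(-1))*8 + 270) = (38 - 452)*((7*(-1))*8 + 270) = -414*(-7*8 + 270) = -414*(-56 + 270) = -414*214 = -88596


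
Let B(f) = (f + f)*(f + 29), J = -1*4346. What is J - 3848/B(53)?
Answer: -9444820/2173 ≈ -4346.4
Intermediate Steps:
J = -4346
B(f) = 2*f*(29 + f) (B(f) = (2*f)*(29 + f) = 2*f*(29 + f))
J - 3848/B(53) = -4346 - 3848/(2*53*(29 + 53)) = -4346 - 3848/(2*53*82) = -4346 - 3848/8692 = -4346 - 1*962/2173 = -4346 - 962/2173 = -9444820/2173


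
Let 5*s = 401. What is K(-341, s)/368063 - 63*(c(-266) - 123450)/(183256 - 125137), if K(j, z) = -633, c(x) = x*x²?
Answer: 146428502859249/7130484499 ≈ 20536.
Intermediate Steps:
s = 401/5 (s = (⅕)*401 = 401/5 ≈ 80.200)
c(x) = x³
K(-341, s)/368063 - 63*(c(-266) - 123450)/(183256 - 125137) = -633/368063 - 63*((-266)³ - 123450)/(183256 - 125137) = -633*1/368063 - 63/(58119/(-18821096 - 123450)) = -633/368063 - 63/(58119/(-18944546)) = -633/368063 - 63/(58119*(-1/18944546)) = -633/368063 - 63/(-58119/18944546) = -633/368063 - 63*(-18944546/58119) = -633/368063 + 397835466/19373 = 146428502859249/7130484499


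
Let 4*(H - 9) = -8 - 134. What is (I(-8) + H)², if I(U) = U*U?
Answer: 5625/4 ≈ 1406.3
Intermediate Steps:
I(U) = U²
H = -53/2 (H = 9 + (-8 - 134)/4 = 9 + (¼)*(-142) = 9 - 71/2 = -53/2 ≈ -26.500)
(I(-8) + H)² = ((-8)² - 53/2)² = (64 - 53/2)² = (75/2)² = 5625/4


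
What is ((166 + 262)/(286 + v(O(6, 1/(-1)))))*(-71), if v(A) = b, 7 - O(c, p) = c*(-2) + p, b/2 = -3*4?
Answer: -15194/131 ≈ -115.98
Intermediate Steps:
b = -24 (b = 2*(-3*4) = 2*(-12) = -24)
O(c, p) = 7 - p + 2*c (O(c, p) = 7 - (c*(-2) + p) = 7 - (-2*c + p) = 7 - (p - 2*c) = 7 + (-p + 2*c) = 7 - p + 2*c)
v(A) = -24
((166 + 262)/(286 + v(O(6, 1/(-1)))))*(-71) = ((166 + 262)/(286 - 24))*(-71) = (428/262)*(-71) = (428*(1/262))*(-71) = (214/131)*(-71) = -15194/131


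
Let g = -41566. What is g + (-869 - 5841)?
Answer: -48276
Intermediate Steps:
g + (-869 - 5841) = -41566 + (-869 - 5841) = -41566 - 6710 = -48276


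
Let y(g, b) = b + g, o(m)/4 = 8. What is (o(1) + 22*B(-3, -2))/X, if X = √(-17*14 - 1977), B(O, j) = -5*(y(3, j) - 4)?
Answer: -362*I*√2215/2215 ≈ -7.6917*I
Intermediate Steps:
o(m) = 32 (o(m) = 4*8 = 32)
B(O, j) = 5 - 5*j (B(O, j) = -5*((j + 3) - 4) = -5*((3 + j) - 4) = -5*(-1 + j) = 5 - 5*j)
X = I*√2215 (X = √(-238 - 1977) = √(-2215) = I*√2215 ≈ 47.064*I)
(o(1) + 22*B(-3, -2))/X = (32 + 22*(5 - 5*(-2)))/((I*√2215)) = (32 + 22*(5 + 10))*(-I*√2215/2215) = (32 + 22*15)*(-I*√2215/2215) = (32 + 330)*(-I*√2215/2215) = 362*(-I*√2215/2215) = -362*I*√2215/2215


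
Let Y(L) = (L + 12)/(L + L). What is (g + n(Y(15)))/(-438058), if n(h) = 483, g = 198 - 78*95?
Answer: 6729/438058 ≈ 0.015361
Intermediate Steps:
Y(L) = (12 + L)/(2*L) (Y(L) = (12 + L)/((2*L)) = (12 + L)*(1/(2*L)) = (12 + L)/(2*L))
g = -7212 (g = 198 - 7410 = -7212)
(g + n(Y(15)))/(-438058) = (-7212 + 483)/(-438058) = -6729*(-1/438058) = 6729/438058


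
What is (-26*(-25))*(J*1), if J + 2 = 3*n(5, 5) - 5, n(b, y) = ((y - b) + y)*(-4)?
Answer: -43550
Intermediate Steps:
n(b, y) = -8*y + 4*b (n(b, y) = (-b + 2*y)*(-4) = -8*y + 4*b)
J = -67 (J = -2 + (3*(-8*5 + 4*5) - 5) = -2 + (3*(-40 + 20) - 5) = -2 + (3*(-20) - 5) = -2 + (-60 - 5) = -2 - 65 = -67)
(-26*(-25))*(J*1) = (-26*(-25))*(-67*1) = 650*(-67) = -43550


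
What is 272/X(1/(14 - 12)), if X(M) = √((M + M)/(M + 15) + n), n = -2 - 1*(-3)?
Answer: 272*√1023/33 ≈ 263.63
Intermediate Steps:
n = 1 (n = -2 + 3 = 1)
X(M) = √(1 + 2*M/(15 + M)) (X(M) = √((M + M)/(M + 15) + 1) = √((2*M)/(15 + M) + 1) = √(2*M/(15 + M) + 1) = √(1 + 2*M/(15 + M)))
272/X(1/(14 - 12)) = 272/((√3*√((5 + 1/(14 - 12))/(15 + 1/(14 - 12))))) = 272/((√3*√((5 + 1/2)/(15 + 1/2)))) = 272/((√3*√((5 + ½)/(15 + ½)))) = 272/((√3*√((11/2)/(31/2)))) = 272/((√3*√((2/31)*(11/2)))) = 272/((√3*√(11/31))) = 272/((√3*(√341/31))) = 272/((√1023/31)) = 272*(√1023/33) = 272*√1023/33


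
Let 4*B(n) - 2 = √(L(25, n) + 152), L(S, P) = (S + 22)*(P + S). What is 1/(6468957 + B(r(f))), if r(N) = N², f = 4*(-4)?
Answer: 103503320/669558578175541 - 4*√13359/669558578175541 ≈ 1.5458e-7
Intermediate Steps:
L(S, P) = (22 + S)*(P + S)
f = -16
B(n) = ½ + √(1327 + 47*n)/4 (B(n) = ½ + √((25² + 22*n + 22*25 + n*25) + 152)/4 = ½ + √((625 + 22*n + 550 + 25*n) + 152)/4 = ½ + √((1175 + 47*n) + 152)/4 = ½ + √(1327 + 47*n)/4)
1/(6468957 + B(r(f))) = 1/(6468957 + (½ + √(1327 + 47*(-16)²)/4)) = 1/(6468957 + (½ + √(1327 + 47*256)/4)) = 1/(6468957 + (½ + √(1327 + 12032)/4)) = 1/(6468957 + (½ + √13359/4)) = 1/(12937915/2 + √13359/4)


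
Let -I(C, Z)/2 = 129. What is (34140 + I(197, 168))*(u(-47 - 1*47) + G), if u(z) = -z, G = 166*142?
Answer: 801851412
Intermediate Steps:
I(C, Z) = -258 (I(C, Z) = -2*129 = -258)
G = 23572
(34140 + I(197, 168))*(u(-47 - 1*47) + G) = (34140 - 258)*(-(-47 - 1*47) + 23572) = 33882*(-(-47 - 47) + 23572) = 33882*(-1*(-94) + 23572) = 33882*(94 + 23572) = 33882*23666 = 801851412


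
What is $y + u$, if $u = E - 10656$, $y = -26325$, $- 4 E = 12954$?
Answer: $- \frac{80439}{2} \approx -40220.0$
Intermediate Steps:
$E = - \frac{6477}{2}$ ($E = \left(- \frac{1}{4}\right) 12954 = - \frac{6477}{2} \approx -3238.5$)
$u = - \frac{27789}{2}$ ($u = - \frac{6477}{2} - 10656 = - \frac{27789}{2} \approx -13895.0$)
$y + u = -26325 - \frac{27789}{2} = - \frac{80439}{2}$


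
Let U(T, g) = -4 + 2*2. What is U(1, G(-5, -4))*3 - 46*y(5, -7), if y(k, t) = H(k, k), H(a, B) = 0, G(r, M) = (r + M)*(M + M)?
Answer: 0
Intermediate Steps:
G(r, M) = 2*M*(M + r) (G(r, M) = (M + r)*(2*M) = 2*M*(M + r))
U(T, g) = 0 (U(T, g) = -4 + 4 = 0)
y(k, t) = 0
U(1, G(-5, -4))*3 - 46*y(5, -7) = 0*3 - 46*0 = 0 + 0 = 0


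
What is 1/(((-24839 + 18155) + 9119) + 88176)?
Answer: 1/90611 ≈ 1.1036e-5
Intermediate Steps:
1/(((-24839 + 18155) + 9119) + 88176) = 1/((-6684 + 9119) + 88176) = 1/(2435 + 88176) = 1/90611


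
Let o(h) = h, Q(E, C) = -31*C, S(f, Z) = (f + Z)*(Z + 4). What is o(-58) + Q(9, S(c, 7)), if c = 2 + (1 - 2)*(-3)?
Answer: -4150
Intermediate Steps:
c = 5 (c = 2 - 1*(-3) = 2 + 3 = 5)
S(f, Z) = (4 + Z)*(Z + f) (S(f, Z) = (Z + f)*(4 + Z) = (4 + Z)*(Z + f))
o(-58) + Q(9, S(c, 7)) = -58 - 31*(7**2 + 4*7 + 4*5 + 7*5) = -58 - 31*(49 + 28 + 20 + 35) = -58 - 31*132 = -58 - 4092 = -4150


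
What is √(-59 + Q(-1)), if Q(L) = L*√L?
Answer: √(-59 - I) ≈ 0.06509 - 7.6814*I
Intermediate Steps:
Q(L) = L^(3/2)
√(-59 + Q(-1)) = √(-59 + (-1)^(3/2)) = √(-59 - I)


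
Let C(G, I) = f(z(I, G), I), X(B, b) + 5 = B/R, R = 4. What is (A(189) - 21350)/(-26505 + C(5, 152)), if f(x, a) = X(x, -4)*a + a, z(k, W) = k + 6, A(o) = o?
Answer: 21161/21109 ≈ 1.0025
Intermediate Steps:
X(B, b) = -5 + B/4
z(k, W) = 6 + k
f(x, a) = a + a*(-5 + x/4) (f(x, a) = (-5 + x/4)*a + a = a*(-5 + x/4) + a = a + a*(-5 + x/4))
C(G, I) = I*(-10 + I)/4 (C(G, I) = I*(-16 + (6 + I))/4 = I*(-10 + I)/4)
(A(189) - 21350)/(-26505 + C(5, 152)) = (189 - 21350)/(-26505 + (¼)*152*(-10 + 152)) = -21161/(-26505 + (¼)*152*142) = -21161/(-26505 + 5396) = -21161/(-21109) = -21161*(-1/21109) = 21161/21109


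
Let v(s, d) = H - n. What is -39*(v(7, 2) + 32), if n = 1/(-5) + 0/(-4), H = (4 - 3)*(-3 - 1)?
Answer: -5499/5 ≈ -1099.8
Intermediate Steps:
H = -4 (H = 1*(-4) = -4)
n = -⅕ (n = 1*(-⅕) + 0*(-¼) = -⅕ + 0 = -⅕ ≈ -0.20000)
v(s, d) = -19/5 (v(s, d) = -4 - 1*(-⅕) = -4 + ⅕ = -19/5)
-39*(v(7, 2) + 32) = -39*(-19/5 + 32) = -39*141/5 = -5499/5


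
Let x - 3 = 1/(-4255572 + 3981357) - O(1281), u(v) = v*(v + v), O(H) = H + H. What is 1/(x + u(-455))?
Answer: 274215/112837004564 ≈ 2.4302e-6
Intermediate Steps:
O(H) = 2*H
u(v) = 2*v² (u(v) = v*(2*v) = 2*v²)
x = -701716186/274215 (x = 3 + (1/(-4255572 + 3981357) - 2*1281) = 3 + (1/(-274215) - 1*2562) = 3 + (-1/274215 - 2562) = 3 - 702538831/274215 = -701716186/274215 ≈ -2559.0)
1/(x + u(-455)) = 1/(-701716186/274215 + 2*(-455)²) = 1/(-701716186/274215 + 2*207025) = 1/(-701716186/274215 + 414050) = 1/(112837004564/274215) = 274215/112837004564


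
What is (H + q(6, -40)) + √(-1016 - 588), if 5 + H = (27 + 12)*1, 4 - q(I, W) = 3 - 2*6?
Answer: 47 + 2*I*√401 ≈ 47.0 + 40.05*I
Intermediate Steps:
q(I, W) = 13 (q(I, W) = 4 - (3 - 2*6) = 4 - (3 - 12) = 4 - 1*(-9) = 4 + 9 = 13)
H = 34 (H = -5 + (27 + 12)*1 = -5 + 39*1 = -5 + 39 = 34)
(H + q(6, -40)) + √(-1016 - 588) = (34 + 13) + √(-1016 - 588) = 47 + √(-1604) = 47 + 2*I*√401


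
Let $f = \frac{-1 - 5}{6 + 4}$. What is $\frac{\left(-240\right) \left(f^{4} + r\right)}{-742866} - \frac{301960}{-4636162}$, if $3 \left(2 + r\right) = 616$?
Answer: $\frac{14084522691964}{107626472509125} \approx 0.13086$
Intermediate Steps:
$r = \frac{610}{3}$ ($r = -2 + \frac{1}{3} \cdot 616 = -2 + \frac{616}{3} = \frac{610}{3} \approx 203.33$)
$f = - \frac{3}{5}$ ($f = - \frac{6}{10} = \left(-6\right) \frac{1}{10} = - \frac{3}{5} \approx -0.6$)
$\frac{\left(-240\right) \left(f^{4} + r\right)}{-742866} - \frac{301960}{-4636162} = \frac{\left(-240\right) \left(\left(- \frac{3}{5}\right)^{4} + \frac{610}{3}\right)}{-742866} - \frac{301960}{-4636162} = - 240 \left(\frac{81}{625} + \frac{610}{3}\right) \left(- \frac{1}{742866}\right) - - \frac{150980}{2318081} = \left(-240\right) \frac{381493}{1875} \left(- \frac{1}{742866}\right) + \frac{150980}{2318081} = \left(- \frac{6103888}{125}\right) \left(- \frac{1}{742866}\right) + \frac{150980}{2318081} = \frac{3051944}{46429125} + \frac{150980}{2318081} = \frac{14084522691964}{107626472509125}$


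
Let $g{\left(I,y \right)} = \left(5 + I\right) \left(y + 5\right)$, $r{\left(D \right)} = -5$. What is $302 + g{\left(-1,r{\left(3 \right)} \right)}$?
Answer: $302$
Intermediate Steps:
$g{\left(I,y \right)} = \left(5 + I\right) \left(5 + y\right)$
$302 + g{\left(-1,r{\left(3 \right)} \right)} = 302 + \left(25 + 5 \left(-1\right) + 5 \left(-5\right) - -5\right) = 302 + \left(25 - 5 - 25 + 5\right) = 302 + 0 = 302$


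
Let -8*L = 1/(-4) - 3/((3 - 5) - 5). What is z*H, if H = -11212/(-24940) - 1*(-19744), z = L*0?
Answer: 0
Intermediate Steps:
L = -5/224 (L = -(1/(-4) - 3/((3 - 5) - 5))/8 = -(1*(-¼) - 3/(-2 - 5))/8 = -(-¼ - 3/(-7))/8 = -(-¼ - 3*(-⅐))/8 = -(-¼ + 3/7)/8 = -⅛*5/28 = -5/224 ≈ -0.022321)
z = 0 (z = -5/224*0 = 0)
H = 123106643/6235 (H = -11212*(-1/24940) + 19744 = 2803/6235 + 19744 = 123106643/6235 ≈ 19744.)
z*H = 0*(123106643/6235) = 0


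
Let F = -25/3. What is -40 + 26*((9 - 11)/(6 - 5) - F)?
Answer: 374/3 ≈ 124.67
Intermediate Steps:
F = -25/3 (F = -25*⅓ = -25/3 ≈ -8.3333)
-40 + 26*((9 - 11)/(6 - 5) - F) = -40 + 26*((9 - 11)/(6 - 5) - 1*(-25/3)) = -40 + 26*(-2/1 + 25/3) = -40 + 26*(-2*1 + 25/3) = -40 + 26*(-2 + 25/3) = -40 + 26*(19/3) = -40 + 494/3 = 374/3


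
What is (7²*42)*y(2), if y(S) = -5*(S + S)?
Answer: -41160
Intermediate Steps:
y(S) = -10*S
(7²*42)*y(2) = (7²*42)*(-10*2) = (49*42)*(-20) = 2058*(-20) = -41160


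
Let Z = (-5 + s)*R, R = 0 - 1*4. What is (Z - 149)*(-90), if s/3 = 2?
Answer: 13770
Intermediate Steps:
s = 6 (s = 3*2 = 6)
R = -4 (R = 0 - 4 = -4)
Z = -4 (Z = (-5 + 6)*(-4) = 1*(-4) = -4)
(Z - 149)*(-90) = (-4 - 149)*(-90) = -153*(-90) = 13770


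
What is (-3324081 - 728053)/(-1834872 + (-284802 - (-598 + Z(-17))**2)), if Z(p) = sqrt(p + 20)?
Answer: 10038274567654/6136916861713 + 4846352264*sqrt(3)/6136916861713 ≈ 1.6371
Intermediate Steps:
Z(p) = sqrt(20 + p)
(-3324081 - 728053)/(-1834872 + (-284802 - (-598 + Z(-17))**2)) = (-3324081 - 728053)/(-1834872 + (-284802 - (-598 + sqrt(20 - 17))**2)) = -4052134/(-1834872 + (-284802 - (-598 + sqrt(3))**2)) = -4052134/(-2119674 - (-598 + sqrt(3))**2)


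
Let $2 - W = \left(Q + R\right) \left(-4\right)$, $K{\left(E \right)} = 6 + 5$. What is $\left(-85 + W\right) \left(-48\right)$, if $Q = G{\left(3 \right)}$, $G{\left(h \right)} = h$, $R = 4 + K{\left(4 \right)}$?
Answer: $528$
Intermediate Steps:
$K{\left(E \right)} = 11$
$R = 15$ ($R = 4 + 11 = 15$)
$Q = 3$
$W = 74$ ($W = 2 - \left(3 + 15\right) \left(-4\right) = 2 - 18 \left(-4\right) = 2 - -72 = 2 + 72 = 74$)
$\left(-85 + W\right) \left(-48\right) = \left(-85 + 74\right) \left(-48\right) = \left(-11\right) \left(-48\right) = 528$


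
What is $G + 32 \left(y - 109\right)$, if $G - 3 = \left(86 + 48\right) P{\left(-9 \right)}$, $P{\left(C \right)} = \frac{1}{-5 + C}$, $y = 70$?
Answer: $- \frac{8782}{7} \approx -1254.6$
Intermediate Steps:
$G = - \frac{46}{7}$ ($G = 3 + \frac{86 + 48}{-5 - 9} = 3 + \frac{134}{-14} = 3 + 134 \left(- \frac{1}{14}\right) = 3 - \frac{67}{7} = - \frac{46}{7} \approx -6.5714$)
$G + 32 \left(y - 109\right) = - \frac{46}{7} + 32 \left(70 - 109\right) = - \frac{46}{7} + 32 \left(-39\right) = - \frac{46}{7} - 1248 = - \frac{8782}{7}$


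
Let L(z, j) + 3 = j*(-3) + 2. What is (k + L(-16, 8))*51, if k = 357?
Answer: 16932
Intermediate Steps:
L(z, j) = -1 - 3*j (L(z, j) = -3 + (j*(-3) + 2) = -3 + (-3*j + 2) = -3 + (2 - 3*j) = -1 - 3*j)
(k + L(-16, 8))*51 = (357 + (-1 - 3*8))*51 = (357 + (-1 - 24))*51 = (357 - 25)*51 = 332*51 = 16932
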